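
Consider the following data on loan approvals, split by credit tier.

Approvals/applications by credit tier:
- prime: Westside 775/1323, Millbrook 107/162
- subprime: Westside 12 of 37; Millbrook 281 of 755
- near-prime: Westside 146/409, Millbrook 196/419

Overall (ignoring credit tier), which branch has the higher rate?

Westside

Prime: Westside 775/1323 = 58.6%, Millbrook 107/162 = 66.0% → Millbrook
Subprime: Westside 12/37 = 32.4%, Millbrook 281/755 = 37.2% → Millbrook
Near-prime: Westside 146/409 = 35.7%, Millbrook 196/419 = 46.8% → Millbrook
Overall: Westside 933/1769 = 52.7%, Millbrook 584/1336 = 43.7% → Westside
(Millbrook wins every credit group but Westside wins overall — Millbrook's applications skew toward the low-rate subprime group.)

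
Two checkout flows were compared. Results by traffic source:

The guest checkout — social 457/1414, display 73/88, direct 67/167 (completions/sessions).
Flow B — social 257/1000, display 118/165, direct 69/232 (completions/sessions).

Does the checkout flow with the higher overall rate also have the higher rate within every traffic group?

Yes

Social: the guest checkout 457/1414 = 32.3%, Flow B 257/1000 = 25.7% → the guest checkout
Display: the guest checkout 73/88 = 83.0%, Flow B 118/165 = 71.5% → the guest checkout
Direct: the guest checkout 67/167 = 40.1%, Flow B 69/232 = 29.7% → the guest checkout
Overall: the guest checkout 597/1669 = 35.8%, Flow B 444/1397 = 31.8% → the guest checkout
The guest checkout wins overall and in every traffic group — no reversal.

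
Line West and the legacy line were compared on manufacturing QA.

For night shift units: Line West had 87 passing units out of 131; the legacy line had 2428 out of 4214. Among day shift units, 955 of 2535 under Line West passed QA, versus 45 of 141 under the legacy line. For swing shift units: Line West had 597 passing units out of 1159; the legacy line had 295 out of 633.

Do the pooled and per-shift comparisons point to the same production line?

No

Night shift: Line West 87/131 = 66.4%, the legacy line 2428/4214 = 57.6% → Line West
Day shift: Line West 955/2535 = 37.7%, the legacy line 45/141 = 31.9% → Line West
Swing shift: Line West 597/1159 = 51.5%, the legacy line 295/633 = 46.6% → Line West
Overall: Line West 1639/3825 = 42.8%, the legacy line 2768/4988 = 55.5% → the legacy line
Line West wins each shift group but the legacy line wins overall — the comparison reverses. Line West's units skew toward day shift, which has a lower base rate.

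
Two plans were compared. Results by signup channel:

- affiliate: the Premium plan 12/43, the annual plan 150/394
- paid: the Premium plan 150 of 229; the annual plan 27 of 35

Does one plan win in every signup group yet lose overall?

Yes

Affiliate: the Premium plan 12/43 = 27.9%, the annual plan 150/394 = 38.1% → the annual plan
Paid: the Premium plan 150/229 = 65.5%, the annual plan 27/35 = 77.1% → the annual plan
Overall: the Premium plan 162/272 = 59.6%, the annual plan 177/429 = 41.3% → the Premium plan
The annual plan wins each signup group but the Premium plan wins overall — the comparison reverses. The annual plan's customers skew toward affiliate, which has a lower base rate.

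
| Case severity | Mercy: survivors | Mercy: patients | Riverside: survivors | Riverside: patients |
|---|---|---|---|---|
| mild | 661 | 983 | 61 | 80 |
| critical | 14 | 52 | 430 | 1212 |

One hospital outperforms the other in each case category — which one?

Riverside

Mild: Mercy 661/983 = 67.2%, Riverside 61/80 = 76.2% → Riverside
Critical: Mercy 14/52 = 26.9%, Riverside 430/1212 = 35.5% → Riverside
Riverside has the higher rate in both groups.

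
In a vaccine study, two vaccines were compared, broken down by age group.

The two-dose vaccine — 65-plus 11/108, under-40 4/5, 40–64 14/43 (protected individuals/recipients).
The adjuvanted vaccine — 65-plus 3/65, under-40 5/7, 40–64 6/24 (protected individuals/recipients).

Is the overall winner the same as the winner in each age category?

Yes

65-plus: the two-dose vaccine 11/108 = 10.2%, the adjuvanted vaccine 3/65 = 4.6% → the two-dose vaccine
Under-40: the two-dose vaccine 4/5 = 80.0%, the adjuvanted vaccine 5/7 = 71.4% → the two-dose vaccine
40–64: the two-dose vaccine 14/43 = 32.6%, the adjuvanted vaccine 6/24 = 25.0% → the two-dose vaccine
Overall: the two-dose vaccine 29/156 = 18.6%, the adjuvanted vaccine 14/96 = 14.6% → the two-dose vaccine
The two-dose vaccine wins overall and in every age group — no reversal.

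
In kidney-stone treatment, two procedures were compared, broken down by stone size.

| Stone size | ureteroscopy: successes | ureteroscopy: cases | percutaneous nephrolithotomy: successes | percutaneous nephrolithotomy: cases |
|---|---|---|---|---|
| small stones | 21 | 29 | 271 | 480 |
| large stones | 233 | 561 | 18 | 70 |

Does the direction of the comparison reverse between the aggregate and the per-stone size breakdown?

Yes

Small stones: ureteroscopy 21/29 = 72.4%, percutaneous nephrolithotomy 271/480 = 56.5% → ureteroscopy
Large stones: ureteroscopy 233/561 = 41.5%, percutaneous nephrolithotomy 18/70 = 25.7% → ureteroscopy
Overall: ureteroscopy 254/590 = 43.1%, percutaneous nephrolithotomy 289/550 = 52.5% → percutaneous nephrolithotomy
Ureteroscopy wins each stone group but percutaneous nephrolithotomy wins overall — the comparison reverses. Ureteroscopy's cases skew toward large stones, which has a lower base rate.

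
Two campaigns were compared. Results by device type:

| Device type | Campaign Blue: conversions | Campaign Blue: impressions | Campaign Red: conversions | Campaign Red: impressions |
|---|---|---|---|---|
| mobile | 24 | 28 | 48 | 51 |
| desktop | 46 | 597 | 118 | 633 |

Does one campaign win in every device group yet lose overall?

No

Mobile: Campaign Blue 24/28 = 85.7%, Campaign Red 48/51 = 94.1% → Campaign Red
Desktop: Campaign Blue 46/597 = 7.7%, Campaign Red 118/633 = 18.6% → Campaign Red
Overall: Campaign Blue 70/625 = 11.2%, Campaign Red 166/684 = 24.3% → Campaign Red
Campaign Red wins overall and in every device group — no reversal.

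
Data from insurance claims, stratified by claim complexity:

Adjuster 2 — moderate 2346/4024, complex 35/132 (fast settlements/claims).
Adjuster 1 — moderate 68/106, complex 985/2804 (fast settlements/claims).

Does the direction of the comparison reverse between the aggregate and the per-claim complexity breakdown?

Yes

Moderate: Adjuster 2 2346/4024 = 58.3%, Adjuster 1 68/106 = 64.2% → Adjuster 1
Complex: Adjuster 2 35/132 = 26.5%, Adjuster 1 985/2804 = 35.1% → Adjuster 1
Overall: Adjuster 2 2381/4156 = 57.3%, Adjuster 1 1053/2910 = 36.2% → Adjuster 2
Adjuster 1 wins each claim group but Adjuster 2 wins overall — the comparison reverses. Adjuster 1's claims skew toward complex, which has a lower base rate.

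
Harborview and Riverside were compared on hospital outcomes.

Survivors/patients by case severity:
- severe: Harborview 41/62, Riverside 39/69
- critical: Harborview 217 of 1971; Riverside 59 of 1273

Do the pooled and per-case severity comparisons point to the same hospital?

Yes

Severe: Harborview 41/62 = 66.1%, Riverside 39/69 = 56.5% → Harborview
Critical: Harborview 217/1971 = 11.0%, Riverside 59/1273 = 4.6% → Harborview
Overall: Harborview 258/2033 = 12.7%, Riverside 98/1342 = 7.3% → Harborview
Harborview wins overall and in every case group — no reversal.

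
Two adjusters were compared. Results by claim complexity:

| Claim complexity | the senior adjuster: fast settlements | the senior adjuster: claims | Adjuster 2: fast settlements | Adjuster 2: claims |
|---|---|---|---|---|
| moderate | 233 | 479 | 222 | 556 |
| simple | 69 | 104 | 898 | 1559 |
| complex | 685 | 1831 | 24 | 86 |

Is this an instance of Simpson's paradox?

Moderate: the senior adjuster 233/479 = 48.6%, Adjuster 2 222/556 = 39.9% → the senior adjuster
Simple: the senior adjuster 69/104 = 66.3%, Adjuster 2 898/1559 = 57.6% → the senior adjuster
Complex: the senior adjuster 685/1831 = 37.4%, Adjuster 2 24/86 = 27.9% → the senior adjuster
Overall: the senior adjuster 987/2414 = 40.9%, Adjuster 2 1144/2201 = 52.0% → Adjuster 2
The senior adjuster wins each claim group but Adjuster 2 wins overall — the comparison reverses. The senior adjuster's claims skew toward complex, which has a lower base rate.

Yes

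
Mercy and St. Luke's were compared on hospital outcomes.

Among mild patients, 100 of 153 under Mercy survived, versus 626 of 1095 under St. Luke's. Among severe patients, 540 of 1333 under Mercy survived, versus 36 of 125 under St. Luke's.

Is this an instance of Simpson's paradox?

Mild: Mercy 100/153 = 65.4%, St. Luke's 626/1095 = 57.2% → Mercy
Severe: Mercy 540/1333 = 40.5%, St. Luke's 36/125 = 28.8% → Mercy
Overall: Mercy 640/1486 = 43.1%, St. Luke's 662/1220 = 54.3% → St. Luke's
Mercy wins each case group but St. Luke's wins overall — the comparison reverses. Mercy's patients skew toward severe, which has a lower base rate.

Yes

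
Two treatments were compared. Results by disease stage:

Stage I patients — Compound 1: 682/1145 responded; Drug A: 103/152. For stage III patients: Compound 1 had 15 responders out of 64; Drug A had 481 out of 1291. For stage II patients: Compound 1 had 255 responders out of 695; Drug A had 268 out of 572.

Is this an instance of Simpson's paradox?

Yes

Stage I: Compound 1 682/1145 = 59.6%, Drug A 103/152 = 67.8% → Drug A
Stage III: Compound 1 15/64 = 23.4%, Drug A 481/1291 = 37.3% → Drug A
Stage II: Compound 1 255/695 = 36.7%, Drug A 268/572 = 46.9% → Drug A
Overall: Compound 1 952/1904 = 50.0%, Drug A 852/2015 = 42.3% → Compound 1
Drug A wins each disease group but Compound 1 wins overall — the comparison reverses. Drug A's patients skew toward stage III, which has a lower base rate.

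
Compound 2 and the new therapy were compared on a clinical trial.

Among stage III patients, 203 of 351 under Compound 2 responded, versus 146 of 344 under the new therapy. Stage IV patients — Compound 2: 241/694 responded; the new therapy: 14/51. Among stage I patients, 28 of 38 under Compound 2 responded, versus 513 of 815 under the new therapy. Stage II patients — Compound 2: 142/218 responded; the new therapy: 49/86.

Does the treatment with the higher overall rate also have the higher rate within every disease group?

No

Stage III: Compound 2 203/351 = 57.8%, the new therapy 146/344 = 42.4% → Compound 2
Stage IV: Compound 2 241/694 = 34.7%, the new therapy 14/51 = 27.5% → Compound 2
Stage I: Compound 2 28/38 = 73.7%, the new therapy 513/815 = 62.9% → Compound 2
Stage II: Compound 2 142/218 = 65.1%, the new therapy 49/86 = 57.0% → Compound 2
Overall: Compound 2 614/1301 = 47.2%, the new therapy 722/1296 = 55.7% → the new therapy
Compound 2 wins each disease group but the new therapy wins overall — the comparison reverses. Compound 2's patients skew toward stage IV, which has a lower base rate.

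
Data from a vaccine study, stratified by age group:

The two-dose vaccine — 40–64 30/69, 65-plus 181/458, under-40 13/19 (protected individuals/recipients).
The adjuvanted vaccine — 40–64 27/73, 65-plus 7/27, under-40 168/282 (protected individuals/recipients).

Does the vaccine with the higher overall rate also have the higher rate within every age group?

No

40–64: the two-dose vaccine 30/69 = 43.5%, the adjuvanted vaccine 27/73 = 37.0% → the two-dose vaccine
65-plus: the two-dose vaccine 181/458 = 39.5%, the adjuvanted vaccine 7/27 = 25.9% → the two-dose vaccine
Under-40: the two-dose vaccine 13/19 = 68.4%, the adjuvanted vaccine 168/282 = 59.6% → the two-dose vaccine
Overall: the two-dose vaccine 224/546 = 41.0%, the adjuvanted vaccine 202/382 = 52.9% → the adjuvanted vaccine
The two-dose vaccine wins each age group but the adjuvanted vaccine wins overall — the comparison reverses. The two-dose vaccine's recipients skew toward 65-plus, which has a lower base rate.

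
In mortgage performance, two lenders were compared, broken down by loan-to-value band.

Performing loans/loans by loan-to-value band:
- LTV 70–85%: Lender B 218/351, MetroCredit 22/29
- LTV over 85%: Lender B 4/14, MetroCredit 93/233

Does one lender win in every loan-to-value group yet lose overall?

LTV 70–85%: Lender B 218/351 = 62.1%, MetroCredit 22/29 = 75.9% → MetroCredit
LTV over 85%: Lender B 4/14 = 28.6%, MetroCredit 93/233 = 39.9% → MetroCredit
Overall: Lender B 222/365 = 60.8%, MetroCredit 115/262 = 43.9% → Lender B
MetroCredit wins each loan-to-value group but Lender B wins overall — the comparison reverses. MetroCredit's loans skew toward LTV over 85%, which has a lower base rate.

Yes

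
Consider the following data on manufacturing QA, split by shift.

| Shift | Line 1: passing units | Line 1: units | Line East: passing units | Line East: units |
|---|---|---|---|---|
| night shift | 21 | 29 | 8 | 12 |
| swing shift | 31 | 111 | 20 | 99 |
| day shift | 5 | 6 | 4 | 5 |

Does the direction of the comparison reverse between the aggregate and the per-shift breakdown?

No

Night shift: Line 1 21/29 = 72.4%, Line East 8/12 = 66.7% → Line 1
Swing shift: Line 1 31/111 = 27.9%, Line East 20/99 = 20.2% → Line 1
Day shift: Line 1 5/6 = 83.3%, Line East 4/5 = 80.0% → Line 1
Overall: Line 1 57/146 = 39.0%, Line East 32/116 = 27.6% → Line 1
Line 1 wins overall and in every shift group — no reversal.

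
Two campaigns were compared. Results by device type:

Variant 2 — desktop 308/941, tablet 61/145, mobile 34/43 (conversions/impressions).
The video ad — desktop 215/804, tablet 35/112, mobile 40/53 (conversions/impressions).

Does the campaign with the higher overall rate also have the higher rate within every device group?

Desktop: Variant 2 308/941 = 32.7%, the video ad 215/804 = 26.7% → Variant 2
Tablet: Variant 2 61/145 = 42.1%, the video ad 35/112 = 31.2% → Variant 2
Mobile: Variant 2 34/43 = 79.1%, the video ad 40/53 = 75.5% → Variant 2
Overall: Variant 2 403/1129 = 35.7%, the video ad 290/969 = 29.9% → Variant 2
Variant 2 wins overall and in every device group — no reversal.

Yes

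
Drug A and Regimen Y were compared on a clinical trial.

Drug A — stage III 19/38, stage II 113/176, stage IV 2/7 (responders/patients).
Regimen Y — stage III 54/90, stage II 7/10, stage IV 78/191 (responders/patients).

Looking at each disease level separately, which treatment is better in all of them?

Stage III: Drug A 19/38 = 50.0%, Regimen Y 54/90 = 60.0% → Regimen Y
Stage II: Drug A 113/176 = 64.2%, Regimen Y 7/10 = 70.0% → Regimen Y
Stage IV: Drug A 2/7 = 28.6%, Regimen Y 78/191 = 40.8% → Regimen Y
Regimen Y has the higher rate in all 3 groups.

Regimen Y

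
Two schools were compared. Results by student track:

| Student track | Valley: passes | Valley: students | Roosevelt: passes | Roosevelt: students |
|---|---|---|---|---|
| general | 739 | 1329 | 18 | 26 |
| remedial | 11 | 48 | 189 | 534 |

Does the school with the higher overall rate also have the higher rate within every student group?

General: Valley 739/1329 = 55.6%, Roosevelt 18/26 = 69.2% → Roosevelt
Remedial: Valley 11/48 = 22.9%, Roosevelt 189/534 = 35.4% → Roosevelt
Overall: Valley 750/1377 = 54.5%, Roosevelt 207/560 = 37.0% → Valley
Roosevelt wins each student group but Valley wins overall — the comparison reverses. Roosevelt's students skew toward remedial, which has a lower base rate.

No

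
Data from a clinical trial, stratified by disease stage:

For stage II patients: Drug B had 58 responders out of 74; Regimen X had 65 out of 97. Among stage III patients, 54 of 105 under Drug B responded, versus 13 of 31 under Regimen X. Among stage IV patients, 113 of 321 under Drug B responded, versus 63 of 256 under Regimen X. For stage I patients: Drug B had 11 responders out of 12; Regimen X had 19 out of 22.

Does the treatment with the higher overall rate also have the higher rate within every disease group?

Stage II: Drug B 58/74 = 78.4%, Regimen X 65/97 = 67.0% → Drug B
Stage III: Drug B 54/105 = 51.4%, Regimen X 13/31 = 41.9% → Drug B
Stage IV: Drug B 113/321 = 35.2%, Regimen X 63/256 = 24.6% → Drug B
Stage I: Drug B 11/12 = 91.7%, Regimen X 19/22 = 86.4% → Drug B
Overall: Drug B 236/512 = 46.1%, Regimen X 160/406 = 39.4% → Drug B
Drug B wins overall and in every disease group — no reversal.

Yes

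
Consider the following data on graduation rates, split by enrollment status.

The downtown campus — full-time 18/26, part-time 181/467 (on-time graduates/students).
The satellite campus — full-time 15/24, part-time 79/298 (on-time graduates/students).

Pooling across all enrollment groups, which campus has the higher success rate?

Full-time: the downtown campus 18/26 = 69.2%, the satellite campus 15/24 = 62.5% → the downtown campus
Part-time: the downtown campus 181/467 = 38.8%, the satellite campus 79/298 = 26.5% → the downtown campus
Overall: the downtown campus 199/493 = 40.4%, the satellite campus 94/322 = 29.2% → the downtown campus

the downtown campus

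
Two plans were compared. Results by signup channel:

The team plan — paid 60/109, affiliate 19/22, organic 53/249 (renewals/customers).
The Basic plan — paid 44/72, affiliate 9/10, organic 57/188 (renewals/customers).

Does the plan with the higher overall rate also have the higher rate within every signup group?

Paid: the team plan 60/109 = 55.0%, the Basic plan 44/72 = 61.1% → the Basic plan
Affiliate: the team plan 19/22 = 86.4%, the Basic plan 9/10 = 90.0% → the Basic plan
Organic: the team plan 53/249 = 21.3%, the Basic plan 57/188 = 30.3% → the Basic plan
Overall: the team plan 132/380 = 34.7%, the Basic plan 110/270 = 40.7% → the Basic plan
The Basic plan wins overall and in every signup group — no reversal.

Yes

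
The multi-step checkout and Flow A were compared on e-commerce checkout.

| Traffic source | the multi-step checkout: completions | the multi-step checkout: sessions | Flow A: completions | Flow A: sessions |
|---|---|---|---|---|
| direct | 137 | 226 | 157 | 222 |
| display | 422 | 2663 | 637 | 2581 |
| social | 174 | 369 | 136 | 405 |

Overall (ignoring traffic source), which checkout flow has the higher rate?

Flow A

Direct: the multi-step checkout 137/226 = 60.6%, Flow A 157/222 = 70.7% → Flow A
Display: the multi-step checkout 422/2663 = 15.8%, Flow A 637/2581 = 24.7% → Flow A
Social: the multi-step checkout 174/369 = 47.2%, Flow A 136/405 = 33.6% → the multi-step checkout
Overall: the multi-step checkout 733/3258 = 22.5%, Flow A 930/3208 = 29.0% → Flow A
(Neither sweeps every traffic group, but Flow A has the higher pooled rate.)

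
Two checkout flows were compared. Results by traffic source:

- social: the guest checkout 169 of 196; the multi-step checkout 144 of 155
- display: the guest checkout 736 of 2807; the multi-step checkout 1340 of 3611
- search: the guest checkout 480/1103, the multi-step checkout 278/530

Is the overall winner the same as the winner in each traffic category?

Social: the guest checkout 169/196 = 86.2%, the multi-step checkout 144/155 = 92.9% → the multi-step checkout
Display: the guest checkout 736/2807 = 26.2%, the multi-step checkout 1340/3611 = 37.1% → the multi-step checkout
Search: the guest checkout 480/1103 = 43.5%, the multi-step checkout 278/530 = 52.5% → the multi-step checkout
Overall: the guest checkout 1385/4106 = 33.7%, the multi-step checkout 1762/4296 = 41.0% → the multi-step checkout
The multi-step checkout wins overall and in every traffic group — no reversal.

Yes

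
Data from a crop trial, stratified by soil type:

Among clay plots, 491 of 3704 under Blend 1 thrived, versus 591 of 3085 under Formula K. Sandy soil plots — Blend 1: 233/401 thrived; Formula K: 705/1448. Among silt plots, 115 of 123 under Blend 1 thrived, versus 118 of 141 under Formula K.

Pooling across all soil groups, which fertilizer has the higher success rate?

Clay: Blend 1 491/3704 = 13.3%, Formula K 591/3085 = 19.2% → Formula K
Sandy soil: Blend 1 233/401 = 58.1%, Formula K 705/1448 = 48.7% → Blend 1
Silt: Blend 1 115/123 = 93.5%, Formula K 118/141 = 83.7% → Blend 1
Overall: Blend 1 839/4228 = 19.8%, Formula K 1414/4674 = 30.3% → Formula K
(Neither sweeps every soil group, but Formula K has the higher pooled rate.)

Formula K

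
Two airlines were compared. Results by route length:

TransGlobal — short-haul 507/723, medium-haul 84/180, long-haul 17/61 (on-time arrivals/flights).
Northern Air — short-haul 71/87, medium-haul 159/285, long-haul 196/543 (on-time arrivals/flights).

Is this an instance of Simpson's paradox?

Short-haul: TransGlobal 507/723 = 70.1%, Northern Air 71/87 = 81.6% → Northern Air
Medium-haul: TransGlobal 84/180 = 46.7%, Northern Air 159/285 = 55.8% → Northern Air
Long-haul: TransGlobal 17/61 = 27.9%, Northern Air 196/543 = 36.1% → Northern Air
Overall: TransGlobal 608/964 = 63.1%, Northern Air 426/915 = 46.6% → TransGlobal
Northern Air wins each route group but TransGlobal wins overall — the comparison reverses. Northern Air's flights skew toward long-haul, which has a lower base rate.

Yes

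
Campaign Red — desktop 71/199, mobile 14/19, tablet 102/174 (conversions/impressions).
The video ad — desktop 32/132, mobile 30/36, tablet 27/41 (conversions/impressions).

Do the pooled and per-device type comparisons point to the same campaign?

Desktop: Campaign Red 71/199 = 35.7%, the video ad 32/132 = 24.2% → Campaign Red
Mobile: Campaign Red 14/19 = 73.7%, the video ad 30/36 = 83.3% → the video ad
Tablet: Campaign Red 102/174 = 58.6%, the video ad 27/41 = 65.9% → the video ad
Overall: Campaign Red 187/392 = 47.7%, the video ad 89/209 = 42.6% → Campaign Red
Neither sweeps: Campaign Red wins 1 of 3 groups, the video ad wins 2. Campaign Red wins overall but not every group — no Simpson reversal.

No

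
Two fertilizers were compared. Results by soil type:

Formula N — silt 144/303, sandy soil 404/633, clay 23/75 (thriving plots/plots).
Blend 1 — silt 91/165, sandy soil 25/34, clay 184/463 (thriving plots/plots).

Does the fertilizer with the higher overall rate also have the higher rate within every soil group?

Silt: Formula N 144/303 = 47.5%, Blend 1 91/165 = 55.2% → Blend 1
Sandy soil: Formula N 404/633 = 63.8%, Blend 1 25/34 = 73.5% → Blend 1
Clay: Formula N 23/75 = 30.7%, Blend 1 184/463 = 39.7% → Blend 1
Overall: Formula N 571/1011 = 56.5%, Blend 1 300/662 = 45.3% → Formula N
Blend 1 wins each soil group but Formula N wins overall — the comparison reverses. Blend 1's plots skew toward clay, which has a lower base rate.

No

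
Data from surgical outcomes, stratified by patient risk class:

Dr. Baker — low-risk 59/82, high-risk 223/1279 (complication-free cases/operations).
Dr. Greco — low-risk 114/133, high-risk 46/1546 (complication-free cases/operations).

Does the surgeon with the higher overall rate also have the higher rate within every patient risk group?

Low-risk: Dr. Baker 59/82 = 72.0%, Dr. Greco 114/133 = 85.7% → Dr. Greco
High-risk: Dr. Baker 223/1279 = 17.4%, Dr. Greco 46/1546 = 3.0% → Dr. Baker
Overall: Dr. Baker 282/1361 = 20.7%, Dr. Greco 160/1679 = 9.5% → Dr. Baker
Neither sweeps: Dr. Baker wins 1 of 2 groups, Dr. Greco wins 1. Dr. Baker wins overall but not every group — no Simpson reversal.

No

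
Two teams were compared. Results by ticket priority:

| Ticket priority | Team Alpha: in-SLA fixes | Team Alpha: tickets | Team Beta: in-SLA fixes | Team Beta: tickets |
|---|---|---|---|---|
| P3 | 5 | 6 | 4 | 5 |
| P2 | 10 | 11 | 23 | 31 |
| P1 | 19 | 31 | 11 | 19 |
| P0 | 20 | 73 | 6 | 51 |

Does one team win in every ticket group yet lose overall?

P3: Team Alpha 5/6 = 83.3%, Team Beta 4/5 = 80.0% → Team Alpha
P2: Team Alpha 10/11 = 90.9%, Team Beta 23/31 = 74.2% → Team Alpha
P1: Team Alpha 19/31 = 61.3%, Team Beta 11/19 = 57.9% → Team Alpha
P0: Team Alpha 20/73 = 27.4%, Team Beta 6/51 = 11.8% → Team Alpha
Overall: Team Alpha 54/121 = 44.6%, Team Beta 44/106 = 41.5% → Team Alpha
Team Alpha wins overall and in every ticket group — no reversal.

No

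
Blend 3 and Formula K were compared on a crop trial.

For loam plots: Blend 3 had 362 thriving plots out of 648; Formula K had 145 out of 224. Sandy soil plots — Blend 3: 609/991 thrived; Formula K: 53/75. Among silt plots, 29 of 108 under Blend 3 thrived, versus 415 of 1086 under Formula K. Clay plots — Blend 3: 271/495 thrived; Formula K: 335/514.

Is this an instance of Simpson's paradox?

Yes

Loam: Blend 3 362/648 = 55.9%, Formula K 145/224 = 64.7% → Formula K
Sandy soil: Blend 3 609/991 = 61.5%, Formula K 53/75 = 70.7% → Formula K
Silt: Blend 3 29/108 = 26.9%, Formula K 415/1086 = 38.2% → Formula K
Clay: Blend 3 271/495 = 54.7%, Formula K 335/514 = 65.2% → Formula K
Overall: Blend 3 1271/2242 = 56.7%, Formula K 948/1899 = 49.9% → Blend 3
Formula K wins each soil group but Blend 3 wins overall — the comparison reverses. Formula K's plots skew toward silt, which has a lower base rate.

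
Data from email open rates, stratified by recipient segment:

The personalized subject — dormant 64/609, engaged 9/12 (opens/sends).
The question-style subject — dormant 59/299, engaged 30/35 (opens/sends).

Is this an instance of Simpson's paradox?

Dormant: the personalized subject 64/609 = 10.5%, the question-style subject 59/299 = 19.7% → the question-style subject
Engaged: the personalized subject 9/12 = 75.0%, the question-style subject 30/35 = 85.7% → the question-style subject
Overall: the personalized subject 73/621 = 11.8%, the question-style subject 89/334 = 26.6% → the question-style subject
The question-style subject wins overall and in every recipient group — no reversal.

No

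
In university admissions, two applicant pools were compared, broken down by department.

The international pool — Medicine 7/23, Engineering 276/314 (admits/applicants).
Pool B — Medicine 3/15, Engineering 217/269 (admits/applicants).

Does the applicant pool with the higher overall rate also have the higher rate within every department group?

Medicine: the international pool 7/23 = 30.4%, Pool B 3/15 = 20.0% → the international pool
Engineering: the international pool 276/314 = 87.9%, Pool B 217/269 = 80.7% → the international pool
Overall: the international pool 283/337 = 84.0%, Pool B 220/284 = 77.5% → the international pool
The international pool wins overall and in every department group — no reversal.

Yes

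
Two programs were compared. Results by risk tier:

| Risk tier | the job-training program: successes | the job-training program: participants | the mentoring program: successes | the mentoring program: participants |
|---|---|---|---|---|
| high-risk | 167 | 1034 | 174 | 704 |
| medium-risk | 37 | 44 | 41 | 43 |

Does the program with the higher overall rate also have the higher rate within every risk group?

Yes

High-risk: the job-training program 167/1034 = 16.2%, the mentoring program 174/704 = 24.7% → the mentoring program
Medium-risk: the job-training program 37/44 = 84.1%, the mentoring program 41/43 = 95.3% → the mentoring program
Overall: the job-training program 204/1078 = 18.9%, the mentoring program 215/747 = 28.8% → the mentoring program
The mentoring program wins overall and in every risk group — no reversal.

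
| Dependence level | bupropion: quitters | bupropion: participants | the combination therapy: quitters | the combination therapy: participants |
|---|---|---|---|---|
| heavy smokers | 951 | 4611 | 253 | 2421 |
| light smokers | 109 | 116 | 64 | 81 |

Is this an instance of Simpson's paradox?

Heavy smokers: bupropion 951/4611 = 20.6%, the combination therapy 253/2421 = 10.5% → bupropion
Light smokers: bupropion 109/116 = 94.0%, the combination therapy 64/81 = 79.0% → bupropion
Overall: bupropion 1060/4727 = 22.4%, the combination therapy 317/2502 = 12.7% → bupropion
Bupropion wins overall and in every dependence group — no reversal.

No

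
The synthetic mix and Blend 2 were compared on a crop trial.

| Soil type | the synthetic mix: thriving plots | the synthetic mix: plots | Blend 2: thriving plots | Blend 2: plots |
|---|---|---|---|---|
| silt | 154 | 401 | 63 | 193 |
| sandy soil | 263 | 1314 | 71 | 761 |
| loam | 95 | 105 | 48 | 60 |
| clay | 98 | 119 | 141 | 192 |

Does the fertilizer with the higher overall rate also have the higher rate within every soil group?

Silt: the synthetic mix 154/401 = 38.4%, Blend 2 63/193 = 32.6% → the synthetic mix
Sandy soil: the synthetic mix 263/1314 = 20.0%, Blend 2 71/761 = 9.3% → the synthetic mix
Loam: the synthetic mix 95/105 = 90.5%, Blend 2 48/60 = 80.0% → the synthetic mix
Clay: the synthetic mix 98/119 = 82.4%, Blend 2 141/192 = 73.4% → the synthetic mix
Overall: the synthetic mix 610/1939 = 31.5%, Blend 2 323/1206 = 26.8% → the synthetic mix
The synthetic mix wins overall and in every soil group — no reversal.

Yes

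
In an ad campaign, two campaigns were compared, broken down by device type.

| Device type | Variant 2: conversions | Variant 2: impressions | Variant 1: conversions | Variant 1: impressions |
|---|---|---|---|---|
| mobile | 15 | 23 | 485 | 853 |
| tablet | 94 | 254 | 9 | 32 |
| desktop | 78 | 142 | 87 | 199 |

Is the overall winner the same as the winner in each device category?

No

Mobile: Variant 2 15/23 = 65.2%, Variant 1 485/853 = 56.9% → Variant 2
Tablet: Variant 2 94/254 = 37.0%, Variant 1 9/32 = 28.1% → Variant 2
Desktop: Variant 2 78/142 = 54.9%, Variant 1 87/199 = 43.7% → Variant 2
Overall: Variant 2 187/419 = 44.6%, Variant 1 581/1084 = 53.6% → Variant 1
Variant 2 wins each device group but Variant 1 wins overall — the comparison reverses. Variant 2's impressions skew toward tablet, which has a lower base rate.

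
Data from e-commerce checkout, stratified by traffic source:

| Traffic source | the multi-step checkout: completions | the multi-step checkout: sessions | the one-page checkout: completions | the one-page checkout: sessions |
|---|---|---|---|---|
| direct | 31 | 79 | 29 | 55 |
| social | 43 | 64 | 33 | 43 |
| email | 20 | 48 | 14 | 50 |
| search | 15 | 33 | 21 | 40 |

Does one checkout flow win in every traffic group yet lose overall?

No

Direct: the multi-step checkout 31/79 = 39.2%, the one-page checkout 29/55 = 52.7% → the one-page checkout
Social: the multi-step checkout 43/64 = 67.2%, the one-page checkout 33/43 = 76.7% → the one-page checkout
Email: the multi-step checkout 20/48 = 41.7%, the one-page checkout 14/50 = 28.0% → the multi-step checkout
Search: the multi-step checkout 15/33 = 45.5%, the one-page checkout 21/40 = 52.5% → the one-page checkout
Overall: the multi-step checkout 109/224 = 48.7%, the one-page checkout 97/188 = 51.6% → the one-page checkout
Neither sweeps: the multi-step checkout wins 1 of 4 groups, the one-page checkout wins 3. The one-page checkout wins overall but not every group — no Simpson reversal.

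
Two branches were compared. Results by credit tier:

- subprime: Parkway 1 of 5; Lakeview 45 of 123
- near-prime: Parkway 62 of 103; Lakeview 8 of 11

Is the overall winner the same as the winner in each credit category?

Subprime: Parkway 1/5 = 20.0%, Lakeview 45/123 = 36.6% → Lakeview
Near-prime: Parkway 62/103 = 60.2%, Lakeview 8/11 = 72.7% → Lakeview
Overall: Parkway 63/108 = 58.3%, Lakeview 53/134 = 39.6% → Parkway
Lakeview wins each credit group but Parkway wins overall — the comparison reverses. Lakeview's applications skew toward subprime, which has a lower base rate.

No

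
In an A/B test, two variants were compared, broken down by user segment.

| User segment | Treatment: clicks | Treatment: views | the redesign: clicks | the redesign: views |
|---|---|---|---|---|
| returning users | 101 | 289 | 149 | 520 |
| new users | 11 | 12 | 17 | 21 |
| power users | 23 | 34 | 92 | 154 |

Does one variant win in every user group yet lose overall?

Returning users: Treatment 101/289 = 34.9%, the redesign 149/520 = 28.7% → Treatment
New users: Treatment 11/12 = 91.7%, the redesign 17/21 = 81.0% → Treatment
Power users: Treatment 23/34 = 67.6%, the redesign 92/154 = 59.7% → Treatment
Overall: Treatment 135/335 = 40.3%, the redesign 258/695 = 37.1% → Treatment
Treatment wins overall and in every user group — no reversal.

No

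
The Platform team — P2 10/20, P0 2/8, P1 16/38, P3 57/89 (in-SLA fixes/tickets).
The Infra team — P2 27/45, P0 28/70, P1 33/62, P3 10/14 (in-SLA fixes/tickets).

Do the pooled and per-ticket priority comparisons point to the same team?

No

P2: the Platform team 10/20 = 50.0%, the Infra team 27/45 = 60.0% → the Infra team
P0: the Platform team 2/8 = 25.0%, the Infra team 28/70 = 40.0% → the Infra team
P1: the Platform team 16/38 = 42.1%, the Infra team 33/62 = 53.2% → the Infra team
P3: the Platform team 57/89 = 64.0%, the Infra team 10/14 = 71.4% → the Infra team
Overall: the Platform team 85/155 = 54.8%, the Infra team 98/191 = 51.3% → the Platform team
The Infra team wins each ticket group but the Platform team wins overall — the comparison reverses. The Infra team's tickets skew toward P0, which has a lower base rate.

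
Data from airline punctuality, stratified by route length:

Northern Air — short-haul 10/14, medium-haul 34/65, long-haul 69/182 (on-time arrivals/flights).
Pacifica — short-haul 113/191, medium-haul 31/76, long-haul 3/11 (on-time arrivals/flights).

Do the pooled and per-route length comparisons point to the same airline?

Short-haul: Northern Air 10/14 = 71.4%, Pacifica 113/191 = 59.2% → Northern Air
Medium-haul: Northern Air 34/65 = 52.3%, Pacifica 31/76 = 40.8% → Northern Air
Long-haul: Northern Air 69/182 = 37.9%, Pacifica 3/11 = 27.3% → Northern Air
Overall: Northern Air 113/261 = 43.3%, Pacifica 147/278 = 52.9% → Pacifica
Northern Air wins each route group but Pacifica wins overall — the comparison reverses. Northern Air's flights skew toward long-haul, which has a lower base rate.

No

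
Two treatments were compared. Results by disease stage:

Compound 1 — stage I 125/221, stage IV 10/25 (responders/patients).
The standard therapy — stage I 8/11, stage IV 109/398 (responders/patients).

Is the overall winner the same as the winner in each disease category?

No

Stage I: Compound 1 125/221 = 56.6%, the standard therapy 8/11 = 72.7% → the standard therapy
Stage IV: Compound 1 10/25 = 40.0%, the standard therapy 109/398 = 27.4% → Compound 1
Overall: Compound 1 135/246 = 54.9%, the standard therapy 117/409 = 28.6% → Compound 1
Neither sweeps: Compound 1 wins 1 of 2 groups, the standard therapy wins 1. Compound 1 wins overall but not every group — no Simpson reversal.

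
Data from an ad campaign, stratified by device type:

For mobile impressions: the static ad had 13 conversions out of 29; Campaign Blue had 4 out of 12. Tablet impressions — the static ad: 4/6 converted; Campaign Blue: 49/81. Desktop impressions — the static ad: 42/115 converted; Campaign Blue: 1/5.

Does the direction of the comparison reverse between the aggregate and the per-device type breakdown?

Yes

Mobile: the static ad 13/29 = 44.8%, Campaign Blue 4/12 = 33.3% → the static ad
Tablet: the static ad 4/6 = 66.7%, Campaign Blue 49/81 = 60.5% → the static ad
Desktop: the static ad 42/115 = 36.5%, Campaign Blue 1/5 = 20.0% → the static ad
Overall: the static ad 59/150 = 39.3%, Campaign Blue 54/98 = 55.1% → Campaign Blue
The static ad wins each device group but Campaign Blue wins overall — the comparison reverses. The static ad's impressions skew toward desktop, which has a lower base rate.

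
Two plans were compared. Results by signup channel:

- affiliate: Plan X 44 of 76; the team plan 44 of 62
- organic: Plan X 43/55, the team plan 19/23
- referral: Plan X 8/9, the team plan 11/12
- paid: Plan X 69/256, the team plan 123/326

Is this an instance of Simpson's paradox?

Affiliate: Plan X 44/76 = 57.9%, the team plan 44/62 = 71.0% → the team plan
Organic: Plan X 43/55 = 78.2%, the team plan 19/23 = 82.6% → the team plan
Referral: Plan X 8/9 = 88.9%, the team plan 11/12 = 91.7% → the team plan
Paid: Plan X 69/256 = 27.0%, the team plan 123/326 = 37.7% → the team plan
Overall: Plan X 164/396 = 41.4%, the team plan 197/423 = 46.6% → the team plan
The team plan wins overall and in every signup group — no reversal.

No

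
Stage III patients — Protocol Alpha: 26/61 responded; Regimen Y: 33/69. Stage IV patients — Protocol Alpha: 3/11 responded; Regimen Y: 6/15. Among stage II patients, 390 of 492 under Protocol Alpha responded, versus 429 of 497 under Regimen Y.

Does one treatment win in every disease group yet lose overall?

No

Stage III: Protocol Alpha 26/61 = 42.6%, Regimen Y 33/69 = 47.8% → Regimen Y
Stage IV: Protocol Alpha 3/11 = 27.3%, Regimen Y 6/15 = 40.0% → Regimen Y
Stage II: Protocol Alpha 390/492 = 79.3%, Regimen Y 429/497 = 86.3% → Regimen Y
Overall: Protocol Alpha 419/564 = 74.3%, Regimen Y 468/581 = 80.6% → Regimen Y
Regimen Y wins overall and in every disease group — no reversal.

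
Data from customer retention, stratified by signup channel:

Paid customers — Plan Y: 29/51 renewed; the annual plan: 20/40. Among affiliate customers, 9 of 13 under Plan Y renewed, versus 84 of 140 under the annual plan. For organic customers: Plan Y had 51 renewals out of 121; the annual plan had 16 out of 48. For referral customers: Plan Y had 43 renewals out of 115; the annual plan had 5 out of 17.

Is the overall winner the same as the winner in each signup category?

Paid: Plan Y 29/51 = 56.9%, the annual plan 20/40 = 50.0% → Plan Y
Affiliate: Plan Y 9/13 = 69.2%, the annual plan 84/140 = 60.0% → Plan Y
Organic: Plan Y 51/121 = 42.1%, the annual plan 16/48 = 33.3% → Plan Y
Referral: Plan Y 43/115 = 37.4%, the annual plan 5/17 = 29.4% → Plan Y
Overall: Plan Y 132/300 = 44.0%, the annual plan 125/245 = 51.0% → the annual plan
Plan Y wins each signup group but the annual plan wins overall — the comparison reverses. Plan Y's customers skew toward referral, which has a lower base rate.

No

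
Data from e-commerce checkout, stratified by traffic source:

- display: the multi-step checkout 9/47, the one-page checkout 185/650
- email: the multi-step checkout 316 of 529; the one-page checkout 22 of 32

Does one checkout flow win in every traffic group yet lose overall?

Yes

Display: the multi-step checkout 9/47 = 19.1%, the one-page checkout 185/650 = 28.5% → the one-page checkout
Email: the multi-step checkout 316/529 = 59.7%, the one-page checkout 22/32 = 68.8% → the one-page checkout
Overall: the multi-step checkout 325/576 = 56.4%, the one-page checkout 207/682 = 30.4% → the multi-step checkout
The one-page checkout wins each traffic group but the multi-step checkout wins overall — the comparison reverses. The one-page checkout's sessions skew toward display, which has a lower base rate.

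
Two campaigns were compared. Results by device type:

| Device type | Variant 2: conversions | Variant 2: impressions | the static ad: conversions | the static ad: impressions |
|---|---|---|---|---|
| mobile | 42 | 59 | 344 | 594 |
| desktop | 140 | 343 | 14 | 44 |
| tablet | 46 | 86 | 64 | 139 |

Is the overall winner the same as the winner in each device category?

Mobile: Variant 2 42/59 = 71.2%, the static ad 344/594 = 57.9% → Variant 2
Desktop: Variant 2 140/343 = 40.8%, the static ad 14/44 = 31.8% → Variant 2
Tablet: Variant 2 46/86 = 53.5%, the static ad 64/139 = 46.0% → Variant 2
Overall: Variant 2 228/488 = 46.7%, the static ad 422/777 = 54.3% → the static ad
Variant 2 wins each device group but the static ad wins overall — the comparison reverses. Variant 2's impressions skew toward desktop, which has a lower base rate.

No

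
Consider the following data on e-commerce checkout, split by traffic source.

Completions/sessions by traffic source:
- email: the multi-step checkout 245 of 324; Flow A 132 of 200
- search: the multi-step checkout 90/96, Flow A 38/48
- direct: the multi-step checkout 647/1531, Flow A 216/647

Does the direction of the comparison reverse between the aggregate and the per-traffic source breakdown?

No

Email: the multi-step checkout 245/324 = 75.6%, Flow A 132/200 = 66.0% → the multi-step checkout
Search: the multi-step checkout 90/96 = 93.8%, Flow A 38/48 = 79.2% → the multi-step checkout
Direct: the multi-step checkout 647/1531 = 42.3%, Flow A 216/647 = 33.4% → the multi-step checkout
Overall: the multi-step checkout 982/1951 = 50.3%, Flow A 386/895 = 43.1% → the multi-step checkout
The multi-step checkout wins overall and in every traffic group — no reversal.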